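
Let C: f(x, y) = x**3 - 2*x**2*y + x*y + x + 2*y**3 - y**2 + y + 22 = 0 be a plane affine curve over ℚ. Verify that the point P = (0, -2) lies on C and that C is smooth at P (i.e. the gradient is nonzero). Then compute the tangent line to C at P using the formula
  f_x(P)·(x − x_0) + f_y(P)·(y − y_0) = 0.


Tangent line at P: -x + 29*y + 58 = 0.

Step 1: f(0, -2) = 0, so P lies on C.
Step 2: partial derivatives
  f_x(x, y) = 3*x**2 - 4*x*y + y + 1, f_y(x, y) = -2*x**2 + x + 6*y**2 - 2*y + 1.
  f_x(P) = -1, f_y(P) = 29 (gradient nonzero, so P is smooth).
Step 3: tangent line at P: -1·(x − 0) + 29·(y − -2) = 0.
Expanding: -x + 29*y + 58 = 0.


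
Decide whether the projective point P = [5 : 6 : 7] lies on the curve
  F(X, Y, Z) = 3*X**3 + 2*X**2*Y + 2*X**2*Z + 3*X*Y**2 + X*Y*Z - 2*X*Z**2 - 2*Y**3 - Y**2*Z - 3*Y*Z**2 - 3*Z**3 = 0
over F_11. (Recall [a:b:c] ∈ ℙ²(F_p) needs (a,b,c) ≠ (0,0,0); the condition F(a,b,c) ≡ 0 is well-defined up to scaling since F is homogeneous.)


F(5,6,7) ≡ 10 (mod 11); P is NOT on the curve.

Evaluate F(5, 6, 7) term-by-term (mod 11).
  3*X**3 ↦ 3·125·1·1 = 375
  2*X**2*Y ↦ 2·25·6·1 = 300
  2*X**2*Z ↦ 2·25·1·7 = 350
  3*X*Y**2 ↦ 3·5·36·1 = 540
  X*Y*Z ↦ 1·5·6·7 = 210
  -2*X*Z**2 ↦ -2·5·1·49 = -490
  -2*Y**3 ↦ -2·1·216·1 = -432
  -Y**2*Z ↦ -1·1·36·7 = -252
  -3*Y*Z**2 ↦ -3·1·6·49 = -882
  -3*Z**3 ↦ -3·1·1·343 = -1029
Sum: F(5, 6, 7) = (375) + (300) + (350) + (540) + (210) + (-490) + (-432) + (-252) + (-882) + (-1029) = -1310.
Reducing mod 11: -1310 ≡ 10 (mod 11).
Since F(a, b, c) ≡ 10 ≠ 0 (mod 11), P does NOT lie on the curve.


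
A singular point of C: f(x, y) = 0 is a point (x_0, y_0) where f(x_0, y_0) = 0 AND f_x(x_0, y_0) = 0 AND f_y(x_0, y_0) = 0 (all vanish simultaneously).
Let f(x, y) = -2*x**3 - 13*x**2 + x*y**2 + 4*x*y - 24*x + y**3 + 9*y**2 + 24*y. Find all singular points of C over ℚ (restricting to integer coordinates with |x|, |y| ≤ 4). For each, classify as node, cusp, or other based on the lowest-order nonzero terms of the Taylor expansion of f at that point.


Singular points: {(-2, -2)}; classification: node.

Compute partial derivatives:
  f_x = -6*x**2 - 26*x + y**2 + 4*y - 24.
  f_y = 2*x*y + 4*x + 3*y**2 + 18*y + 24.
Scan x_0 ∈ {−4, ..., 4}. For each x_0, f_y(x_0, y) is a polynomial in y; find its integer roots y ∈ {−4, ..., 4}, then test f_x and f at those candidates.
  x = -4: f_y(-4, y) = 3*y**2 + 10*y + 8; vanishes at y ∈ {-2}. (-4, -2): f_x = -20 ≠ 0.
  x = -3: f_y(-3, y) = 3*y**2 + 12*y + 12; vanishes at y ∈ {-2}. (-3, -2): f_x = -4 ≠ 0.
  x = -2: f_y(-2, y) = 3*y**2 + 14*y + 16; vanishes at y ∈ {-2}. (-2, -2): f_x = 0, f = 0 — SINGULAR.
  x = -1: f_y(-1, y) = 3*y**2 + 16*y + 20; vanishes at y ∈ {-2}. (-1, -2): f_x = -8 ≠ 0.
  x = 0: f_y(0, y) = 3*y**2 + 18*y + 24; vanishes at y ∈ {-4, -2}. (0, -4): f_x = -24 ≠ 0; (0, -2): f_x = -28 ≠ 0.
  x = 1: f_y(1, y) = 3*y**2 + 20*y + 28; vanishes at y ∈ {-2}. (1, -2): f_x = -60 ≠ 0.
  x = 2: f_y(2, y) = 3*y**2 + 22*y + 32; vanishes at y ∈ {-2}. (2, -2): f_x = -104 ≠ 0.
  x = 3: f_y(3, y) = 3*y**2 + 24*y + 36; vanishes at y ∈ {-2}. (3, -2): f_x = -160 ≠ 0.
  x = 4: f_y(4, y) = 3*y**2 + 26*y + 40; vanishes at y ∈ {-2}. (4, -2): f_x = -228 ≠ 0.
Only singular point on the grid: (-2, -2).
Classify: substitute x = -2 + u, y = -2 + v and expand: f = -2*u**3 - u**2 + u*v**2 + v**3 + v**2.
No constant or linear terms (consistent with a singular point). Quadratic part: -u**2 + v**2. Cubic part: -2*u**3 + u*v**2 + v**3.
The quadratic part v**2 - u**2 = (v − u)(v + u) splits into two distinct linear factors, so there are two distinct tangent lines y − -2 = ±(x − -2) — this is a node (ordinary double point).
Classification: node.


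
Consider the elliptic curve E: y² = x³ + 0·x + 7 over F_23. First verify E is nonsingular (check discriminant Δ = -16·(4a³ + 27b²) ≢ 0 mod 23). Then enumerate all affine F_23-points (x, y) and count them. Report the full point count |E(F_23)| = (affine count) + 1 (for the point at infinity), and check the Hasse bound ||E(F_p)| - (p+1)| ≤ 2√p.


Affine points = {(1, 10), (1, 13), (4, 5), (4, 18), (6, 4), (6, 19), (8, 6), (8, 17), (9, 0), (10, 8), (10, 15), (11, 2), (11, 21), (15, 1), (15, 22), (16, 3), (16, 20), (19, 9), (19, 14), (20, 7), (20, 16), (22, 11), (22, 12)}; affine count = 23; |E(F_23)| = 24.

Discriminant check: Δ ∝ 4a³ + 27b² = 4·0³ + 27·7² = 4·0 + 27·49 ≡ 12 (mod 23). Nonzero ⇒ E is nonsingular.
For each x ∈ F_23, compute rhs = x³ + 0·x + 7 mod 23, then count y ∈ F_23 with y² ≡ rhs.
  x = 0: rhs = 7, matching y values: none (0 points).
  x = 1: rhs = 8, matching y values: 10, 13 (2 points).
  x = 2: rhs = 15, matching y values: none (0 points).
  x = 3: rhs = 11, matching y values: none (0 points).
  x = 4: rhs = 2, matching y values: 5, 18 (2 points).
  x = 5: rhs = 17, matching y values: none (0 points).
  x = 6: rhs = 16, matching y values: 4, 19 (2 points).
  x = 7: rhs = 5, matching y values: none (0 points).
  x = 8: rhs = 13, matching y values: 6, 17 (2 points).
  x = 9: rhs = 0, matching y values: 0 (1 points).
  x = 10: rhs = 18, matching y values: 8, 15 (2 points).
  x = 11: rhs = 4, matching y values: 2, 21 (2 points).
  x = 12: rhs = 10, matching y values: none (0 points).
  x = 13: rhs = 19, matching y values: none (0 points).
  x = 14: rhs = 14, matching y values: none (0 points).
  x = 15: rhs = 1, matching y values: 1, 22 (2 points).
  x = 16: rhs = 9, matching y values: 3, 20 (2 points).
  x = 17: rhs = 21, matching y values: none (0 points).
  x = 18: rhs = 20, matching y values: none (0 points).
  x = 19: rhs = 12, matching y values: 9, 14 (2 points).
  x = 20: rhs = 3, matching y values: 7, 16 (2 points).
  x = 21: rhs = 22, matching y values: none (0 points).
  x = 22: rhs = 6, matching y values: 11, 12 (2 points).
Total affine count: 23.
Full point count |E(F_23)| = 23 + 1 = 24.
Hasse bound: |24 − (23+1)| = |0| = 0 ≤ 2√23 ≈ 9.5917 ✓.


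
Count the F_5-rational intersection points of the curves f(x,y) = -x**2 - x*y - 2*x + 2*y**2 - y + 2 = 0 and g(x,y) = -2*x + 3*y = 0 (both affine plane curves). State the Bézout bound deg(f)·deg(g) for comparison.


Common zeros: {(4, 1)}; count = 1; Bézout bound = 2.

deg(f) = 2, deg(g) = 1, so Bézout bound = 2.
Scan x ∈ F_5. For each x, list the y ∈ F_5 with f(x, y) ≡ 0 and those with g(x, y) ≡ 0 (mod 5); the common zeros in that column are the intersection.
  x = 0: f ≡ 0 at y ∈ {4}; g ≡ 0 at y ∈ {0}; common: ∅.
  x = 1: f ≡ 0 at y ∈ ∅; g ≡ 0 at y ∈ {4}; common: ∅.
  x = 2: f ≡ 0 at y ∈ ∅; g ≡ 0 at y ∈ {3}; common: ∅.
  x = 3: f ≡ 0 at y ∈ {1}; g ≡ 0 at y ∈ {2}; common: ∅.
  x = 4: f ≡ 0 at y ∈ {1, 4}; g ≡ 0 at y ∈ {1}; common: {1}.
Collecting: common zeros = {(4, 1)}, so the count is 1.
Comparison with the Bézout bound: 1 ≤ 2 = deg(f)·deg(g), as expected for curves with no common component (the affine F_5-count falls short of the bound because intersections may lie at infinity, over extension fields, or carry multiplicity).


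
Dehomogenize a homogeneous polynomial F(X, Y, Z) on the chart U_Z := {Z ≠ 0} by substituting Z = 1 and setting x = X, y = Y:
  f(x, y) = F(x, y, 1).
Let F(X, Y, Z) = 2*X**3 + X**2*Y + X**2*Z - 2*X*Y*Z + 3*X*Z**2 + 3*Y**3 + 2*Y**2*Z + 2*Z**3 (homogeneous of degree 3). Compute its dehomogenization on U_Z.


f(x, y) = 2*x**3 + x**2*y + x**2 - 2*x*y + 3*x + 3*y**3 + 2*y**2 + 2

On U_Z we set Z = 1. Each monomial c·X^i·Y^j·Z^k in F becomes c·x^i·y^j·1^k = c·x^i·y^j.
Substituting Z = 1: F(X, Y, 1) = 2*x**3 + x**2*y + x**2 - 2*x*y + 3*x + 3*y**3 + 2*y**2 + 2.
Note: deg(f) ≤ deg(F) = 3; strict inequality happens when F is divisible by Z (lost terms).


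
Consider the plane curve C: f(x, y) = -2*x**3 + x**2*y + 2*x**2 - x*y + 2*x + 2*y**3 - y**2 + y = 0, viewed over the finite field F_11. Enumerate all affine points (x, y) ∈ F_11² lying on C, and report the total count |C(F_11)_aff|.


Affine F_11-points: {(0, 0), (0, 8), (0, 9), (2, 1), (3, 1), (3, 4), (4, 0), (5, 7), (6, 7), (8, 0), (10, 5), (10, 7)}; count = 12.

For each of the 121 pairs (x, y) ∈ F_11², evaluate f(x, y) mod 11. Record the zeros.
  x = 0: [0↦0, 1↦2, 2↦3, 3↦4, 4↦6, 5↦10, 6↦6, 7↦6, 8↦0, 9↦0, 10↦7]  zeros at y ∈ {0, 8, 9}
  x = 1: [0↦2, 1↦4, 2↦5, 3↦6, 4↦8, 5↦1, 6↦8, 7↦8, 8↦2, 9↦2, 10↦9]  zeros at y ∈ ∅
  x = 2: [0↦7, 1↦0, 2↦3, 3↦6, 4↦10, 5↦5, 6↦3, 7↦5, 8↦1, 9↦3, 10↦1]  zeros at y ∈ {1}
  x = 3: [0↦3, 1↦0, 2↦7, 3↦3, 4↦0, 5↦10, 6↦1, 7↦7, 8↦7, 9↦2, 10↦4]  zeros at y ∈ {1, 4}
  x = 4: [0↦0, 1↦3, 2↦5, 3↦7, 4↦10, 5↦4, 6↦1, 7↦2, 8↦8, 9↦9, 10↦6]  zeros at y ∈ {0}
  x = 5: [0↦8, 1↦8, 2↦7, 3↦6, 4↦6, 5↦8, 6↦2, 7↦0, 8↦3, 9↦1, 10↦6]  zeros at y ∈ {7}
  x = 6: [0↦4, 1↦3, 2↦1, 3↦10, 4↦9, 5↦10, 6↦3, 7↦0, 8↦2, 9↦10, 10↦3]  zeros at y ∈ {7}
  x = 7: [0↦9, 1↦9, 2↦8, 3↦7, 4↦7, 5↦9, 6↦3, 7↦1, 8↦4, 9↦2, 10↦7]  zeros at y ∈ ∅
  x = 8: [0↦0, 1↦3, 2↦5, 3↦7, 4↦10, 5↦4, 6↦1, 7↦2, 8↦8, 9↦9, 10↦6]  zeros at y ∈ {0}
  x = 9: [0↦9, 1↦6, 2↦2, 3↦9, 4↦6, 5↦5, 6↦7, 7↦2, 8↦2, 9↦8, 10↦10]  zeros at y ∈ ∅
  x = 10: [0↦2, 1↦6, 2↦9, 3↦1, 4↦5, 5↦0, 6↦9, 7↦0, 8↦7, 9↦9, 10↦7]  zeros at y ∈ {5, 7}
Collecting zeros: affine points = {(0, 0), (0, 8), (0, 9), (2, 1), (3, 1), (3, 4), (4, 0), (5, 7), (6, 7), (8, 0), (10, 5), (10, 7)}.
Total count |C(F_11)_aff| = 12.


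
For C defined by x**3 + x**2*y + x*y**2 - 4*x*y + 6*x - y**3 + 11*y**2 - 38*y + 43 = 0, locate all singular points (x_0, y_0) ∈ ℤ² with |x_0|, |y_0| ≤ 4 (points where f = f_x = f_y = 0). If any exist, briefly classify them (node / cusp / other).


Singular points: {(-1, 3)}; classification: cusp.

Compute partial derivatives:
  f_x = 3*x**2 + 2*x*y + y**2 - 4*y + 6.
  f_y = x**2 + 2*x*y - 4*x - 3*y**2 + 22*y - 38.
Scan x_0 ∈ {−4, ..., 4}. For each x_0, f_y(x_0, y) is a polynomial in y; find its integer roots y ∈ {−4, ..., 4}, then test f_x and f at those candidates.
  x = -4: f_y(-4, y) = -3*y**2 + 14*y - 6; no integer root y with |y| ≤ 4.
  x = -3: f_y(-3, y) = -3*y**2 + 16*y - 17; no integer root y with |y| ≤ 4.
  x = -2: f_y(-2, y) = -3*y**2 + 18*y - 26; no integer root y with |y| ≤ 4.
  x = -1: f_y(-1, y) = -3*y**2 + 20*y - 33; vanishes at y ∈ {3}. (-1, 3): f_x = 0, f = 0 — SINGULAR.
  x = 0: f_y(0, y) = -3*y**2 + 22*y - 38; no integer root y with |y| ≤ 4.
  x = 1: f_y(1, y) = -3*y**2 + 24*y - 41; no integer root y with |y| ≤ 4.
  x = 2: f_y(2, y) = -3*y**2 + 26*y - 42; no integer root y with |y| ≤ 4.
  x = 3: f_y(3, y) = -3*y**2 + 28*y - 41; no integer root y with |y| ≤ 4.
  x = 4: f_y(4, y) = -3*y**2 + 30*y - 38; no integer root y with |y| ≤ 4.
Only singular point on the grid: (-1, 3).
Classify: substitute x = -1 + u, y = 3 + v and expand: f = u**3 + u**2*v + u*v**2 - v**3 + v**2.
No constant or linear terms (consistent with a singular point). Quadratic part: v**2. Cubic part: u**3 + u**2*v + u*v**2 - v**3.
The quadratic part v**2 is a perfect square, so there is a single (double) tangent line v = 0, i.e. y = 3. Restricting the cubic part to that line (v = 0) leaves u**3 ≠ 0, so f is not divisible by v and the branch is v² ≈ -u**3 to lowest order — this is a cusp.
Classification: cusp.


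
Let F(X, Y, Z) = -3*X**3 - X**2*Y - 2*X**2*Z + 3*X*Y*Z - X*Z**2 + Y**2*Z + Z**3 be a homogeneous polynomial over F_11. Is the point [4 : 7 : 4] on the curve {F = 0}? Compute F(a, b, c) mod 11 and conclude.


F(4,7,4) ≡ 1 (mod 11); P is NOT on the curve.

Evaluate F(4, 7, 4) term-by-term (mod 11).
  -3*X**3 ↦ -3·64·1·1 = -192
  -X**2*Y ↦ -1·16·7·1 = -112
  -2*X**2*Z ↦ -2·16·1·4 = -128
  3*X*Y*Z ↦ 3·4·7·4 = 336
  -X*Z**2 ↦ -1·4·1·16 = -64
  Y**2*Z ↦ 1·1·49·4 = 196
  Z**3 ↦ 1·1·1·64 = 64
Sum: F(4, 7, 4) = (-192) + (-112) + (-128) + (336) + (-64) + (196) + (64) = 100.
Reducing mod 11: 100 ≡ 1 (mod 11).
Since F(a, b, c) ≡ 1 ≠ 0 (mod 11), P does NOT lie on the curve.


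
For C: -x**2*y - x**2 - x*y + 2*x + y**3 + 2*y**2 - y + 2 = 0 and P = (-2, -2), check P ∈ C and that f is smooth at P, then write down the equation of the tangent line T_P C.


Tangent line at P: y + 2 = 0.

Step 1: f(-2, -2) = 0, so P lies on C.
Step 2: partial derivatives
  f_x(x, y) = -2*x*y - 2*x - y + 2, f_y(x, y) = -x**2 - x + 3*y**2 + 4*y - 1.
  f_x(P) = 0, f_y(P) = 1 (gradient nonzero, so P is smooth).
Step 3: tangent line at P: 0·(x − -2) + 1·(y − -2) = 0.
Expanding: y + 2 = 0.


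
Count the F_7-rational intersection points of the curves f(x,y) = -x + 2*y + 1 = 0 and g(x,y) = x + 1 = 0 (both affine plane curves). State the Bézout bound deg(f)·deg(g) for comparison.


Common zeros: {(6, 6)}; count = 1; Bézout bound = 1.

deg(f) = 1, deg(g) = 1, so Bézout bound = 1.
Scan x ∈ F_7. For each x, list the y ∈ F_7 with f(x, y) ≡ 0 and those with g(x, y) ≡ 0 (mod 7); the common zeros in that column are the intersection.
  x = 0: f ≡ 0 at y ∈ {3}; g ≡ 0 at y ∈ ∅; common: ∅.
  x = 1: f ≡ 0 at y ∈ {0}; g ≡ 0 at y ∈ ∅; common: ∅.
  x = 2: f ≡ 0 at y ∈ {4}; g ≡ 0 at y ∈ ∅; common: ∅.
  x = 3: f ≡ 0 at y ∈ {1}; g ≡ 0 at y ∈ ∅; common: ∅.
  x = 4: f ≡ 0 at y ∈ {5}; g ≡ 0 at y ∈ ∅; common: ∅.
  x = 5: f ≡ 0 at y ∈ {2}; g ≡ 0 at y ∈ ∅; common: ∅.
  x = 6: f ≡ 0 at y ∈ {6}; g ≡ 0 at y ∈ {0, 1, 2, 3, 4, 5, 6}; common: {6}.
Collecting: common zeros = {(6, 6)}, so the count is 1.
Comparison with the Bézout bound: 1 ≤ 1 = deg(f)·deg(g), as expected for curves with no common component (the bound is attained).


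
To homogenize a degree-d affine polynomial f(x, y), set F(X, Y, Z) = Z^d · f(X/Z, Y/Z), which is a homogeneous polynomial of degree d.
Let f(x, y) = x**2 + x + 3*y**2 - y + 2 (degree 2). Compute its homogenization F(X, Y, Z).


F(X, Y, Z) = X**2 + X*Z + 3*Y**2 - Y*Z + 2*Z**2

deg(f) = 2.
Substitute x = X/Z, y = Y/Z into f, then multiply by Z^2.
  monomial 1·x^2·y^0 ↦ 1·X^2·Y^0·Z^0.
  monomial 1·x^1·y^0 ↦ 1·X^1·Y^0·Z^1.
  monomial 3·x^0·y^2 ↦ 3·X^0·Y^2·Z^0.
  monomial -1·x^0·y^1 ↦ -1·X^0·Y^1·Z^1.
  monomial 2·x^0·y^0 ↦ 2·X^0·Y^0·Z^2.
Collecting: F(X, Y, Z) = X**2 + X*Z + 3*Y**2 - Y*Z + 2*Z**2.


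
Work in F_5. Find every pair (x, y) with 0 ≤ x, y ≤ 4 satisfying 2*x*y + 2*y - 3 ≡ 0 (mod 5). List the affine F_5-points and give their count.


Affine F_5-points: {(0, 4), (1, 2), (2, 3), (3, 1)}; count = 4.

For each of the 25 pairs (x, y) ∈ F_5², evaluate f(x, y) mod 5. Record the zeros.
  x = 0: [0↦2, 1↦4, 2↦1, 3↦3, 4↦0]  zeros at y ∈ {4}
  x = 1: [0↦2, 1↦1, 2↦0, 3↦4, 4↦3]  zeros at y ∈ {2}
  x = 2: [0↦2, 1↦3, 2↦4, 3↦0, 4↦1]  zeros at y ∈ {3}
  x = 3: [0↦2, 1↦0, 2↦3, 3↦1, 4↦4]  zeros at y ∈ {1}
  x = 4: [0↦2, 1↦2, 2↦2, 3↦2, 4↦2]  zeros at y ∈ ∅
Collecting zeros: affine points = {(0, 4), (1, 2), (2, 3), (3, 1)}.
Total count |C(F_5)_aff| = 4.


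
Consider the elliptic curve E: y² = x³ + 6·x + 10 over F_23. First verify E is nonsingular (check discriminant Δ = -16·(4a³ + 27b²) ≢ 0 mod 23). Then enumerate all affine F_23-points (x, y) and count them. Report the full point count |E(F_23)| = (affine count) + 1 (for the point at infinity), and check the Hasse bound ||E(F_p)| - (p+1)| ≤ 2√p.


Affine points = {(3, 3), (3, 20), (4, 11), (4, 12), (5, 2), (5, 21), (6, 3), (6, 20), (7, 2), (7, 21), (8, 8), (8, 15), (10, 9), (10, 14), (11, 2), (11, 21), (12, 4), (12, 19), (13, 10), (13, 13), (14, 3), (14, 20), (15, 5), (15, 18), (16, 4), (16, 19), (18, 4), (18, 19), (21, 6), (21, 17), (22, 7), (22, 16)}; affine count = 32; |E(F_23)| = 33.

Discriminant check: Δ ∝ 4a³ + 27b² = 4·6³ + 27·10² = 4·216 + 27·100 ≡ 22 (mod 23). Nonzero ⇒ E is nonsingular.
For each x ∈ F_23, compute rhs = x³ + 6·x + 10 mod 23, then count y ∈ F_23 with y² ≡ rhs.
  x = 0: rhs = 10, matching y values: none (0 points).
  x = 1: rhs = 17, matching y values: none (0 points).
  x = 2: rhs = 7, matching y values: none (0 points).
  x = 3: rhs = 9, matching y values: 3, 20 (2 points).
  x = 4: rhs = 6, matching y values: 11, 12 (2 points).
  x = 5: rhs = 4, matching y values: 2, 21 (2 points).
  x = 6: rhs = 9, matching y values: 3, 20 (2 points).
  x = 7: rhs = 4, matching y values: 2, 21 (2 points).
  x = 8: rhs = 18, matching y values: 8, 15 (2 points).
  x = 9: rhs = 11, matching y values: none (0 points).
  x = 10: rhs = 12, matching y values: 9, 14 (2 points).
  x = 11: rhs = 4, matching y values: 2, 21 (2 points).
  x = 12: rhs = 16, matching y values: 4, 19 (2 points).
  x = 13: rhs = 8, matching y values: 10, 13 (2 points).
  x = 14: rhs = 9, matching y values: 3, 20 (2 points).
  x = 15: rhs = 2, matching y values: 5, 18 (2 points).
  x = 16: rhs = 16, matching y values: 4, 19 (2 points).
  x = 17: rhs = 11, matching y values: none (0 points).
  x = 18: rhs = 16, matching y values: 4, 19 (2 points).
  x = 19: rhs = 14, matching y values: none (0 points).
  x = 20: rhs = 11, matching y values: none (0 points).
  x = 21: rhs = 13, matching y values: 6, 17 (2 points).
  x = 22: rhs = 3, matching y values: 7, 16 (2 points).
Total affine count: 32.
Full point count |E(F_23)| = 32 + 1 = 33.
Hasse bound: |33 − (23+1)| = |9| = 9 ≤ 2√23 ≈ 9.5917 ✓.


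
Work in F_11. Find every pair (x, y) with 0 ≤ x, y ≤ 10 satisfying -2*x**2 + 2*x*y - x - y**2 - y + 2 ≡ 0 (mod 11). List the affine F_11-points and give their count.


Affine F_11-points: {(0, 1), (0, 9), (3, 7), (3, 9), (4, 3), (4, 4), (5, 4), (5, 5), (6, 1), (6, 10), (9, 7), (9, 10)}; count = 12.

For each of the 121 pairs (x, y) ∈ F_11², evaluate f(x, y) mod 11. Record the zeros.
  x = 0: [0↦2, 1↦0, 2↦7, 3↦1, 4↦4, 5↦5, 6↦4, 7↦1, 8↦7, 9↦0, 10↦2]  zeros at y ∈ {1, 9}
  x = 1: [0↦10, 1↦10, 2↦8, 3↦4, 4↦9, 5↦1, 6↦2, 7↦1, 8↦9, 9↦4, 10↦8]  zeros at y ∈ ∅
  x = 2: [0↦3, 1↦5, 2↦5, 3↦3, 4↦10, 5↦4, 6↦7, 7↦8, 8↦7, 9↦4, 10↦10]  zeros at y ∈ ∅
  x = 3: [0↦3, 1↦7, 2↦9, 3↦9, 4↦7, 5↦3, 6↦8, 7↦0, 8↦1, 9↦0, 10↦8]  zeros at y ∈ {7, 9}
  x = 4: [0↦10, 1↦5, 2↦9, 3↦0, 4↦0, 5↦9, 6↦5, 7↦10, 8↦2, 9↦3, 10↦2]  zeros at y ∈ {3, 4}
  x = 5: [0↦2, 1↦10, 2↦5, 3↦9, 4↦0, 5↦0, 6↦9, 7↦5, 8↦10, 9↦2, 10↦3]  zeros at y ∈ {4, 5}
  x = 6: [0↦1, 1↦0, 2↦8, 3↦3, 4↦7, 5↦9, 6↦9, 7↦7, 8↦3, 9↦8, 10↦0]  zeros at y ∈ {1, 10}
  x = 7: [0↦7, 1↦8, 2↦7, 3↦4, 4↦10, 5↦3, 6↦5, 7↦5, 8↦3, 9↦10, 10↦4]  zeros at y ∈ ∅
  x = 8: [0↦9, 1↦1, 2↦2, 3↦1, 4↦9, 5↦4, 6↦8, 7↦10, 8↦10, 9↦8, 10↦4]  zeros at y ∈ ∅
  x = 9: [0↦7, 1↦1, 2↦4, 3↦5, 4↦4, 5↦1, 6↦7, 7↦0, 8↦2, 9↦2, 10↦0]  zeros at y ∈ {7, 10}
  x = 10: [0↦1, 1↦8, 2↦2, 3↦5, 4↦6, 5↦5, 6↦2, 7↦8, 8↦1, 9↦3, 10↦3]  zeros at y ∈ ∅
Collecting zeros: affine points = {(0, 1), (0, 9), (3, 7), (3, 9), (4, 3), (4, 4), (5, 4), (5, 5), (6, 1), (6, 10), (9, 7), (9, 10)}.
Total count |C(F_11)_aff| = 12.


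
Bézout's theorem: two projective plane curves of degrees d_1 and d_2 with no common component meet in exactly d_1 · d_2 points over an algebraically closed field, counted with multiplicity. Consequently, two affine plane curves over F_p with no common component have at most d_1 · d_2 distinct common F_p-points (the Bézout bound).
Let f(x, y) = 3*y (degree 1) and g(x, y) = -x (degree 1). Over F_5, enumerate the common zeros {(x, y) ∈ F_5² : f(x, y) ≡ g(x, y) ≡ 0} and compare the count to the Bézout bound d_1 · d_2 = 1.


Common zeros: {(0, 0)}; count = 1; Bézout bound = 1.

deg(f) = 1, deg(g) = 1, so Bézout bound = 1.
Scan x ∈ F_5. For each x, list the y ∈ F_5 with f(x, y) ≡ 0 and those with g(x, y) ≡ 0 (mod 5); the common zeros in that column are the intersection.
  x = 0: f ≡ 0 at y ∈ {0}; g ≡ 0 at y ∈ {0, 1, 2, 3, 4}; common: {0}.
  x = 1: f ≡ 0 at y ∈ {0}; g ≡ 0 at y ∈ ∅; common: ∅.
  x = 2: f ≡ 0 at y ∈ {0}; g ≡ 0 at y ∈ ∅; common: ∅.
  x = 3: f ≡ 0 at y ∈ {0}; g ≡ 0 at y ∈ ∅; common: ∅.
  x = 4: f ≡ 0 at y ∈ {0}; g ≡ 0 at y ∈ ∅; common: ∅.
Collecting: common zeros = {(0, 0)}, so the count is 1.
Comparison with the Bézout bound: 1 ≤ 1 = deg(f)·deg(g), as expected for curves with no common component (the bound is attained).


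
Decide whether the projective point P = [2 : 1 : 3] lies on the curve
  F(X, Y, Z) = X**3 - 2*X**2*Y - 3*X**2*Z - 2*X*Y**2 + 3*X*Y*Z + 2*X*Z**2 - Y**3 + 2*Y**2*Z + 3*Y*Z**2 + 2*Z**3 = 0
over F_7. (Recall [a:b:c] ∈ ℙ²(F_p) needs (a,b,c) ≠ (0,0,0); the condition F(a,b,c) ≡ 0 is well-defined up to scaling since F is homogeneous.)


F(2,1,3) ≡ 2 (mod 7); P is NOT on the curve.

Evaluate F(2, 1, 3) term-by-term (mod 7).
  X**3 ↦ 1·8·1·1 = 8
  -2*X**2*Y ↦ -2·4·1·1 = -8
  -3*X**2*Z ↦ -3·4·1·3 = -36
  -2*X*Y**2 ↦ -2·2·1·1 = -4
  3*X*Y*Z ↦ 3·2·1·3 = 18
  2*X*Z**2 ↦ 2·2·1·9 = 36
  -Y**3 ↦ -1·1·1·1 = -1
  2*Y**2*Z ↦ 2·1·1·3 = 6
  3*Y*Z**2 ↦ 3·1·1·9 = 27
  2*Z**3 ↦ 2·1·1·27 = 54
Sum: F(2, 1, 3) = (8) + (-8) + (-36) + (-4) + (18) + (36) + (-1) + (6) + (27) + (54) = 100.
Reducing mod 7: 100 ≡ 2 (mod 7).
Since F(a, b, c) ≡ 2 ≠ 0 (mod 7), P does NOT lie on the curve.


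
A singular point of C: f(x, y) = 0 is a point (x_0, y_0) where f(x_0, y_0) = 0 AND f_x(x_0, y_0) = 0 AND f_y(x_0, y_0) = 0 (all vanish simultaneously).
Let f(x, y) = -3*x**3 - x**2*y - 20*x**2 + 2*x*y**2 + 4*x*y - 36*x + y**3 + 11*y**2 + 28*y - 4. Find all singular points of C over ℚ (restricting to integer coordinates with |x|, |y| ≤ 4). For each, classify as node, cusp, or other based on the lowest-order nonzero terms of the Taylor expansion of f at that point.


Singular points: {(-2, -2)}; classification: cusp.

Compute partial derivatives:
  f_x = -9*x**2 - 2*x*y - 40*x + 2*y**2 + 4*y - 36.
  f_y = -x**2 + 4*x*y + 4*x + 3*y**2 + 22*y + 28.
Scan x_0 ∈ {−4, ..., 4}. For each x_0, f_y(x_0, y) is a polynomial in y; find its integer roots y ∈ {−4, ..., 4}, then test f_x and f at those candidates.
  x = -4: f_y(-4, y) = 3*y**2 + 6*y - 4; no integer root y with |y| ≤ 4.
  x = -3: f_y(-3, y) = 3*y**2 + 10*y + 7; vanishes at y ∈ {-1}. (-3, -1): f_x = -5 ≠ 0.
  x = -2: f_y(-2, y) = 3*y**2 + 14*y + 16; vanishes at y ∈ {-2}. (-2, -2): f_x = 0, f = 0 — SINGULAR.
  x = -1: f_y(-1, y) = 3*y**2 + 18*y + 23; no integer root y with |y| ≤ 4.
  x = 0: f_y(0, y) = 3*y**2 + 22*y + 28; no integer root y with |y| ≤ 4.
  x = 1: f_y(1, y) = 3*y**2 + 26*y + 31; no integer root y with |y| ≤ 4.
  x = 2: f_y(2, y) = 3*y**2 + 30*y + 32; no integer root y with |y| ≤ 4.
  x = 3: f_y(3, y) = 3*y**2 + 34*y + 31; vanishes at y ∈ {-1}. (3, -1): f_x = -233 ≠ 0.
  x = 4: f_y(4, y) = 3*y**2 + 38*y + 28; no integer root y with |y| ≤ 4.
Only singular point on the grid: (-2, -2).
Classify: substitute x = -2 + u, y = -2 + v and expand: f = -3*u**3 - u**2*v + 2*u*v**2 + v**3 + v**2.
No constant or linear terms (consistent with a singular point). Quadratic part: v**2. Cubic part: -3*u**3 - u**2*v + 2*u*v**2 + v**3.
The quadratic part v**2 is a perfect square, so there is a single (double) tangent line v = 0, i.e. y = -2. Restricting the cubic part to that line (v = 0) leaves -3*u**3 ≠ 0, so f is not divisible by v and the branch is v² ≈ 3*u**3 to lowest order — this is a cusp.
Classification: cusp.


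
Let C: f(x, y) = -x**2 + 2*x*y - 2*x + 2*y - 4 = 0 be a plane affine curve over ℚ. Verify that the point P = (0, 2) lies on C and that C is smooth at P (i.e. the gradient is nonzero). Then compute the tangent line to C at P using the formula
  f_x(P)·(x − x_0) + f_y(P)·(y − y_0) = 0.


Tangent line at P: 2*x + 2*y - 4 = 0.

Step 1: f(0, 2) = 0, so P lies on C.
Step 2: partial derivatives
  f_x(x, y) = -2*x + 2*y - 2, f_y(x, y) = 2*x + 2.
  f_x(P) = 2, f_y(P) = 2 (gradient nonzero, so P is smooth).
Step 3: tangent line at P: 2·(x − 0) + 2·(y − 2) = 0.
Expanding: 2*x + 2*y - 4 = 0.


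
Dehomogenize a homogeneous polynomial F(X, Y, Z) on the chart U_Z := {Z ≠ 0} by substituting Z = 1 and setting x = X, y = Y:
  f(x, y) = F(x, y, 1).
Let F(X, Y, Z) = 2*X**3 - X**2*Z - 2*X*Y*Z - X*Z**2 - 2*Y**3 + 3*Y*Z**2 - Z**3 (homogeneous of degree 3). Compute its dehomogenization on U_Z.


f(x, y) = 2*x**3 - x**2 - 2*x*y - x - 2*y**3 + 3*y - 1

On U_Z we set Z = 1. Each monomial c·X^i·Y^j·Z^k in F becomes c·x^i·y^j·1^k = c·x^i·y^j.
Substituting Z = 1: F(X, Y, 1) = 2*x**3 - x**2 - 2*x*y - x - 2*y**3 + 3*y - 1.
Note: deg(f) ≤ deg(F) = 3; strict inequality happens when F is divisible by Z (lost terms).


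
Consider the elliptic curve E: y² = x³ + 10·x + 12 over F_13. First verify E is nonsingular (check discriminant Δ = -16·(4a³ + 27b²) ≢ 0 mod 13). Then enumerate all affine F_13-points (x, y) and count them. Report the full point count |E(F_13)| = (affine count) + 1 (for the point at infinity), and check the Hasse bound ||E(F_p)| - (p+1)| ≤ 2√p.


Affine points = {(0, 5), (0, 8), (1, 6), (1, 7), (2, 1), (2, 12), (3, 2), (3, 11), (4, 5), (4, 8), (7, 3), (7, 10), (9, 5), (9, 8), (11, 6), (11, 7), (12, 1), (12, 12)}; affine count = 18; |E(F_13)| = 19.

Discriminant check: Δ ∝ 4a³ + 27b² = 4·10³ + 27·12² = 4·1000 + 27·144 ≡ 10 (mod 13). Nonzero ⇒ E is nonsingular.
For each x ∈ F_13, compute rhs = x³ + 10·x + 12 mod 13, then count y ∈ F_13 with y² ≡ rhs.
  x = 0: rhs = 12, matching y values: 5, 8 (2 points).
  x = 1: rhs = 10, matching y values: 6, 7 (2 points).
  x = 2: rhs = 1, matching y values: 1, 12 (2 points).
  x = 3: rhs = 4, matching y values: 2, 11 (2 points).
  x = 4: rhs = 12, matching y values: 5, 8 (2 points).
  x = 5: rhs = 5, matching y values: none (0 points).
  x = 6: rhs = 2, matching y values: none (0 points).
  x = 7: rhs = 9, matching y values: 3, 10 (2 points).
  x = 8: rhs = 6, matching y values: none (0 points).
  x = 9: rhs = 12, matching y values: 5, 8 (2 points).
  x = 10: rhs = 7, matching y values: none (0 points).
  x = 11: rhs = 10, matching y values: 6, 7 (2 points).
  x = 12: rhs = 1, matching y values: 1, 12 (2 points).
Total affine count: 18.
Full point count |E(F_13)| = 18 + 1 = 19.
Hasse bound: |19 − (13+1)| = |5| = 5 ≤ 2√13 ≈ 7.2111 ✓.


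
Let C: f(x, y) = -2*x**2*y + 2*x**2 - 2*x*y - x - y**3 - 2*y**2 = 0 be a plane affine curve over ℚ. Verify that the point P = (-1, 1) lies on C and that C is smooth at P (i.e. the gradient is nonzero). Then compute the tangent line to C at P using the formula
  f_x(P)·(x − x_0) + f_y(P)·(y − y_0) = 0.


Tangent line at P: -3*x - 7*y + 4 = 0.

Step 1: f(-1, 1) = 0, so P lies on C.
Step 2: partial derivatives
  f_x(x, y) = -4*x*y + 4*x - 2*y - 1, f_y(x, y) = -2*x**2 - 2*x - 3*y**2 - 4*y.
  f_x(P) = -3, f_y(P) = -7 (gradient nonzero, so P is smooth).
Step 3: tangent line at P: -3·(x − -1) + -7·(y − 1) = 0.
Expanding: -3*x - 7*y + 4 = 0.


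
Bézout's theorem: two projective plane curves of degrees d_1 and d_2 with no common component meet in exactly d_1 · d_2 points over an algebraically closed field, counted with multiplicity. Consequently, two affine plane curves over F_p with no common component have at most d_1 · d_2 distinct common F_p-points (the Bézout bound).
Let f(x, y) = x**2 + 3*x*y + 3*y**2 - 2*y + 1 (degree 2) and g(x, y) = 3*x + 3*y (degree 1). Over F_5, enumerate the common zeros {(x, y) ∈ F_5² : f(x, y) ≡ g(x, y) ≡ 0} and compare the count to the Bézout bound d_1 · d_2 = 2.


Common zeros: {(4, 1)}; count = 1; Bézout bound = 2.

deg(f) = 2, deg(g) = 1, so Bézout bound = 2.
Scan x ∈ F_5. For each x, list the y ∈ F_5 with f(x, y) ≡ 0 and those with g(x, y) ≡ 0 (mod 5); the common zeros in that column are the intersection.
  x = 0: f ≡ 0 at y ∈ ∅; g ≡ 0 at y ∈ {0}; common: ∅.
  x = 1: f ≡ 0 at y ∈ ∅; g ≡ 0 at y ∈ {4}; common: ∅.
  x = 2: f ≡ 0 at y ∈ {0, 2}; g ≡ 0 at y ∈ {3}; common: ∅.
  x = 3: f ≡ 0 at y ∈ {0, 1}; g ≡ 0 at y ∈ {2}; common: ∅.
  x = 4: f ≡ 0 at y ∈ {1, 4}; g ≡ 0 at y ∈ {1}; common: {1}.
Collecting: common zeros = {(4, 1)}, so the count is 1.
Comparison with the Bézout bound: 1 ≤ 2 = deg(f)·deg(g), as expected for curves with no common component (the affine F_5-count falls short of the bound because intersections may lie at infinity, over extension fields, or carry multiplicity).


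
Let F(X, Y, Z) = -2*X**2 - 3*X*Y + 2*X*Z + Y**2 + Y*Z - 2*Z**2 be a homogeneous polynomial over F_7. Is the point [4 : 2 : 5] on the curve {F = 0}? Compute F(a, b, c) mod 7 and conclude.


F(4,2,5) ≡ 4 (mod 7); P is NOT on the curve.

Evaluate F(4, 2, 5) term-by-term (mod 7).
  -2*X**2 ↦ -2·16·1·1 = -32
  -3*X*Y ↦ -3·4·2·1 = -24
  2*X*Z ↦ 2·4·1·5 = 40
  Y**2 ↦ 1·1·4·1 = 4
  Y*Z ↦ 1·1·2·5 = 10
  -2*Z**2 ↦ -2·1·1·25 = -50
Sum: F(4, 2, 5) = (-32) + (-24) + (40) + (4) + (10) + (-50) = -52.
Reducing mod 7: -52 ≡ 4 (mod 7).
Since F(a, b, c) ≡ 4 ≠ 0 (mod 7), P does NOT lie on the curve.


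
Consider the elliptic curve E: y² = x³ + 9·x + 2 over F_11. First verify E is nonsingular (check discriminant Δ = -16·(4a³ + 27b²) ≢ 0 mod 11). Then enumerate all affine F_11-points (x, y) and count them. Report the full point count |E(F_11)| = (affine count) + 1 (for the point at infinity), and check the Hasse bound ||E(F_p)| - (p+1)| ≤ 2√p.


Affine points = {(1, 1), (1, 10), (3, 1), (3, 10), (4, 5), (4, 6), (7, 1), (7, 10), (8, 5), (8, 6), (9, 3), (9, 8), (10, 5), (10, 6)}; affine count = 14; |E(F_11)| = 15.

Discriminant check: Δ ∝ 4a³ + 27b² = 4·9³ + 27·2² = 4·729 + 27·4 ≡ 10 (mod 11). Nonzero ⇒ E is nonsingular.
For each x ∈ F_11, compute rhs = x³ + 9·x + 2 mod 11, then count y ∈ F_11 with y² ≡ rhs.
  x = 0: rhs = 2, matching y values: none (0 points).
  x = 1: rhs = 1, matching y values: 1, 10 (2 points).
  x = 2: rhs = 6, matching y values: none (0 points).
  x = 3: rhs = 1, matching y values: 1, 10 (2 points).
  x = 4: rhs = 3, matching y values: 5, 6 (2 points).
  x = 5: rhs = 7, matching y values: none (0 points).
  x = 6: rhs = 8, matching y values: none (0 points).
  x = 7: rhs = 1, matching y values: 1, 10 (2 points).
  x = 8: rhs = 3, matching y values: 5, 6 (2 points).
  x = 9: rhs = 9, matching y values: 3, 8 (2 points).
  x = 10: rhs = 3, matching y values: 5, 6 (2 points).
Total affine count: 14.
Full point count |E(F_11)| = 14 + 1 = 15.
Hasse bound: |15 − (11+1)| = |3| = 3 ≤ 2√11 ≈ 6.6332 ✓.


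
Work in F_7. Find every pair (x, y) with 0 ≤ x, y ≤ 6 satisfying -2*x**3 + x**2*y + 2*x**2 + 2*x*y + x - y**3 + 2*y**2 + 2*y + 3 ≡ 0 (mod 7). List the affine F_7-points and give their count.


Affine F_7-points: {(0, 2), (0, 3), (0, 4), (1, 2), (2, 5), (4, 6), (5, 1), (6, 3)}; count = 8.

For each of the 49 pairs (x, y) ∈ F_7², evaluate f(x, y) mod 7. Record the zeros.
  x = 0: [0↦3, 1↦6, 2↦0, 3↦0, 4↦0, 5↦1, 6↦4]  zeros at y ∈ {2, 3, 4}
  x = 1: [0↦4, 1↦3, 2↦0, 3↦3, 4↦6, 5↦3, 6↦2]  zeros at y ∈ {2}
  x = 2: [0↦4, 1↦1, 2↦3, 3↦4, 4↦5, 5↦0, 6↦4]  zeros at y ∈ {5}
  x = 3: [0↦5, 1↦2, 2↦4, 3↦5, 4↦6, 5↦1, 6↦5]  zeros at y ∈ ∅
  x = 4: [0↦2, 1↦1, 2↦5, 3↦1, 4↦4, 5↦1, 6↦0]  zeros at y ∈ {6}
  x = 5: [0↦4, 1↦0, 2↦1, 3↦1, 4↦1, 5↦2, 6↦5]  zeros at y ∈ {1}
  x = 6: [0↦6, 1↦1, 2↦1, 3↦0, 4↦6, 5↦6, 6↦1]  zeros at y ∈ {3}
Collecting zeros: affine points = {(0, 2), (0, 3), (0, 4), (1, 2), (2, 5), (4, 6), (5, 1), (6, 3)}.
Total count |C(F_7)_aff| = 8.


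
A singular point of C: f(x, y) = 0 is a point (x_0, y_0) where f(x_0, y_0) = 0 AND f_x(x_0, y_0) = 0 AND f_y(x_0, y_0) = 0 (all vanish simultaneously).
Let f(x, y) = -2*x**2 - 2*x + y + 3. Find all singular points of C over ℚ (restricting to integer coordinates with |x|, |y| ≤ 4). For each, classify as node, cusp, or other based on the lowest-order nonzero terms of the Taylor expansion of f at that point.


No singular points in the scanned grid; C is smooth there.

Compute partial derivatives:
  f_x = -4*x - 2.
  f_y = 1.
f_y = 1 is a nonzero constant, so f_y never vanishes: no point (x, y) can satisfy f = f_x = f_y = 0. In particular no (x, y) ∈ {−4, ..., 4}² is singular; the curve is smooth.


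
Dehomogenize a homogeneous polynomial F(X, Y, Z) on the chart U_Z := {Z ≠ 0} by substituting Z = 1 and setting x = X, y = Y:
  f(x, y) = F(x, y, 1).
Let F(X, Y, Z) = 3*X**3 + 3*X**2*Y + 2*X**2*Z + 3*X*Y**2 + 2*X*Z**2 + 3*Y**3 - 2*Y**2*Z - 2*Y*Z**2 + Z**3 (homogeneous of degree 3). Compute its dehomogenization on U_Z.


f(x, y) = 3*x**3 + 3*x**2*y + 2*x**2 + 3*x*y**2 + 2*x + 3*y**3 - 2*y**2 - 2*y + 1

On U_Z we set Z = 1. Each monomial c·X^i·Y^j·Z^k in F becomes c·x^i·y^j·1^k = c·x^i·y^j.
Substituting Z = 1: F(X, Y, 1) = 3*x**3 + 3*x**2*y + 2*x**2 + 3*x*y**2 + 2*x + 3*y**3 - 2*y**2 - 2*y + 1.
Note: deg(f) ≤ deg(F) = 3; strict inequality happens when F is divisible by Z (lost terms).


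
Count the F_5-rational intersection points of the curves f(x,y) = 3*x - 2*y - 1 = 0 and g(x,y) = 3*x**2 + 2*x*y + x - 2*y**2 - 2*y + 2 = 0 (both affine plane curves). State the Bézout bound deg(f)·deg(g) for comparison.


Common zeros: {(0, 2)}; count = 1; Bézout bound = 2.

deg(f) = 1, deg(g) = 2, so Bézout bound = 2.
Scan x ∈ F_5. For each x, list the y ∈ F_5 with f(x, y) ≡ 0 and those with g(x, y) ≡ 0 (mod 5); the common zeros in that column are the intersection.
  x = 0: f ≡ 0 at y ∈ {2}; g ≡ 0 at y ∈ {2}; common: {2}.
  x = 1: f ≡ 0 at y ∈ {1}; g ≡ 0 at y ∈ ∅; common: ∅.
  x = 2: f ≡ 0 at y ∈ {0}; g ≡ 0 at y ∈ ∅; common: ∅.
  x = 3: f ≡ 0 at y ∈ {4}; g ≡ 0 at y ∈ ∅; common: ∅.
  x = 4: f ≡ 0 at y ∈ {3}; g ≡ 0 at y ∈ ∅; common: ∅.
Collecting: common zeros = {(0, 2)}, so the count is 1.
Comparison with the Bézout bound: 1 ≤ 2 = deg(f)·deg(g), as expected for curves with no common component (the affine F_5-count falls short of the bound because intersections may lie at infinity, over extension fields, or carry multiplicity).


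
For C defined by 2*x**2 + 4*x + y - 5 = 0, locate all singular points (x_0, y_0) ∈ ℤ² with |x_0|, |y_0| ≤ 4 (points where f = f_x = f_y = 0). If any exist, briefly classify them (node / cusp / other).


No singular points in the scanned grid; C is smooth there.

Compute partial derivatives:
  f_x = 4*x + 4.
  f_y = 1.
f_y = 1 is a nonzero constant, so f_y never vanishes: no point (x, y) can satisfy f = f_x = f_y = 0. In particular no (x, y) ∈ {−4, ..., 4}² is singular; the curve is smooth.


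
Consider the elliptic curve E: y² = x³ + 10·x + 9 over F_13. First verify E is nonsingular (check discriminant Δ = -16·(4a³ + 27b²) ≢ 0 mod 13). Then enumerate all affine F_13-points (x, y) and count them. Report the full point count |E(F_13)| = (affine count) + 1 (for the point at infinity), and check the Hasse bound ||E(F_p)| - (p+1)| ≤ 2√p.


Affine points = {(0, 3), (0, 10), (3, 1), (3, 12), (4, 3), (4, 10), (6, 5), (6, 8), (8, 4), (8, 9), (9, 3), (9, 10), (10, 2), (10, 11)}; affine count = 14; |E(F_13)| = 15.

Discriminant check: Δ ∝ 4a³ + 27b² = 4·10³ + 27·9² = 4·1000 + 27·81 ≡ 12 (mod 13). Nonzero ⇒ E is nonsingular.
For each x ∈ F_13, compute rhs = x³ + 10·x + 9 mod 13, then count y ∈ F_13 with y² ≡ rhs.
  x = 0: rhs = 9, matching y values: 3, 10 (2 points).
  x = 1: rhs = 7, matching y values: none (0 points).
  x = 2: rhs = 11, matching y values: none (0 points).
  x = 3: rhs = 1, matching y values: 1, 12 (2 points).
  x = 4: rhs = 9, matching y values: 3, 10 (2 points).
  x = 5: rhs = 2, matching y values: none (0 points).
  x = 6: rhs = 12, matching y values: 5, 8 (2 points).
  x = 7: rhs = 6, matching y values: none (0 points).
  x = 8: rhs = 3, matching y values: 4, 9 (2 points).
  x = 9: rhs = 9, matching y values: 3, 10 (2 points).
  x = 10: rhs = 4, matching y values: 2, 11 (2 points).
  x = 11: rhs = 7, matching y values: none (0 points).
  x = 12: rhs = 11, matching y values: none (0 points).
Total affine count: 14.
Full point count |E(F_13)| = 14 + 1 = 15.
Hasse bound: |15 − (13+1)| = |1| = 1 ≤ 2√13 ≈ 7.2111 ✓.


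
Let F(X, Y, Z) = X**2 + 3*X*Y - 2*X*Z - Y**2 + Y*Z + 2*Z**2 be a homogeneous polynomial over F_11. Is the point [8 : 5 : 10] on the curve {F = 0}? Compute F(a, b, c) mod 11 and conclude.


F(8,5,10) ≡ 7 (mod 11); P is NOT on the curve.

Evaluate F(8, 5, 10) term-by-term (mod 11).
  X**2 ↦ 1·64·1·1 = 64
  3*X*Y ↦ 3·8·5·1 = 120
  -2*X*Z ↦ -2·8·1·10 = -160
  -Y**2 ↦ -1·1·25·1 = -25
  Y*Z ↦ 1·1·5·10 = 50
  2*Z**2 ↦ 2·1·1·100 = 200
Sum: F(8, 5, 10) = (64) + (120) + (-160) + (-25) + (50) + (200) = 249.
Reducing mod 11: 249 ≡ 7 (mod 11).
Since F(a, b, c) ≡ 7 ≠ 0 (mod 11), P does NOT lie on the curve.


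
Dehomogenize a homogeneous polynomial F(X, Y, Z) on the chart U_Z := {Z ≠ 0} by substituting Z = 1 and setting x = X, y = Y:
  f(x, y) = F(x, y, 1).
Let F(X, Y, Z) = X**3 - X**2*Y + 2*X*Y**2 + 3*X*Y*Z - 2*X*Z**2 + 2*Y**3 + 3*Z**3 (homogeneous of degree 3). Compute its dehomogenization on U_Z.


f(x, y) = x**3 - x**2*y + 2*x*y**2 + 3*x*y - 2*x + 2*y**3 + 3

On U_Z we set Z = 1. Each monomial c·X^i·Y^j·Z^k in F becomes c·x^i·y^j·1^k = c·x^i·y^j.
Substituting Z = 1: F(X, Y, 1) = x**3 - x**2*y + 2*x*y**2 + 3*x*y - 2*x + 2*y**3 + 3.
Note: deg(f) ≤ deg(F) = 3; strict inequality happens when F is divisible by Z (lost terms).


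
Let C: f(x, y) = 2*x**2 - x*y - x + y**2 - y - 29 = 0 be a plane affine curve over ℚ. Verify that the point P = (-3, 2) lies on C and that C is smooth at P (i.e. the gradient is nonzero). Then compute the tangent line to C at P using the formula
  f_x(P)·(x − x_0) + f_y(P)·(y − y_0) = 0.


Tangent line at P: -15*x + 6*y - 57 = 0.

Step 1: f(-3, 2) = 0, so P lies on C.
Step 2: partial derivatives
  f_x(x, y) = 4*x - y - 1, f_y(x, y) = -x + 2*y - 1.
  f_x(P) = -15, f_y(P) = 6 (gradient nonzero, so P is smooth).
Step 3: tangent line at P: -15·(x − -3) + 6·(y − 2) = 0.
Expanding: -15*x + 6*y - 57 = 0.


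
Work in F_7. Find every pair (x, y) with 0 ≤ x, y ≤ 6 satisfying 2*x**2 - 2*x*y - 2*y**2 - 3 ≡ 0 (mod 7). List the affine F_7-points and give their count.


Affine F_7-points: {(0, 3), (0, 4), (2, 6), (3, 1), (3, 3), (4, 4), (4, 6), (5, 1)}; count = 8.

For each of the 49 pairs (x, y) ∈ F_7², evaluate f(x, y) mod 7. Record the zeros.
  x = 0: [0↦4, 1↦2, 2↦3, 3↦0, 4↦0, 5↦3, 6↦2]  zeros at y ∈ {3, 4}
  x = 1: [0↦6, 1↦2, 2↦1, 3↦3, 4↦1, 5↦2, 6↦6]  zeros at y ∈ ∅
  x = 2: [0↦5, 1↦6, 2↦3, 3↦3, 4↦6, 5↦5, 6↦0]  zeros at y ∈ {6}
  x = 3: [0↦1, 1↦0, 2↦2, 3↦0, 4↦1, 5↦5, 6↦5]  zeros at y ∈ {1, 3}
  x = 4: [0↦1, 1↦5, 2↦5, 3↦1, 4↦0, 5↦2, 6↦0]  zeros at y ∈ {4, 6}
  x = 5: [0↦5, 1↦0, 2↦5, 3↦6, 4↦3, 5↦3, 6↦6]  zeros at y ∈ {1}
  x = 6: [0↦6, 1↦6, 2↦2, 3↦1, 4↦3, 5↦1, 6↦2]  zeros at y ∈ ∅
Collecting zeros: affine points = {(0, 3), (0, 4), (2, 6), (3, 1), (3, 3), (4, 4), (4, 6), (5, 1)}.
Total count |C(F_7)_aff| = 8.


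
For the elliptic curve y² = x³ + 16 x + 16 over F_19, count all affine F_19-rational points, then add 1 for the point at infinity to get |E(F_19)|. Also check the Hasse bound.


Affine points = {(0, 4), (0, 15), (4, 7), (4, 12), (6, 9), (6, 10), (10, 6), (10, 13), (12, 6), (12, 13), (14, 1), (14, 18), (16, 6), (16, 13)}; affine count = 14; |E(F_19)| = 15.

Discriminant check: Δ ∝ 4a³ + 27b² = 4·16³ + 27·16² = 4·4096 + 27·256 ≡ 2 (mod 19). Nonzero ⇒ E is nonsingular.
For each x ∈ F_19, compute rhs = x³ + 16·x + 16 mod 19, then count y ∈ F_19 with y² ≡ rhs.
  x = 0: rhs = 16, matching y values: 4, 15 (2 points).
  x = 1: rhs = 14, matching y values: none (0 points).
  x = 2: rhs = 18, matching y values: none (0 points).
  x = 3: rhs = 15, matching y values: none (0 points).
  x = 4: rhs = 11, matching y values: 7, 12 (2 points).
  x = 5: rhs = 12, matching y values: none (0 points).
  x = 6: rhs = 5, matching y values: 9, 10 (2 points).
  x = 7: rhs = 15, matching y values: none (0 points).
  x = 8: rhs = 10, matching y values: none (0 points).
  x = 9: rhs = 15, matching y values: none (0 points).
  x = 10: rhs = 17, matching y values: 6, 13 (2 points).
  x = 11: rhs = 3, matching y values: none (0 points).
  x = 12: rhs = 17, matching y values: 6, 13 (2 points).
  x = 13: rhs = 8, matching y values: none (0 points).
  x = 14: rhs = 1, matching y values: 1, 18 (2 points).
  x = 15: rhs = 2, matching y values: none (0 points).
  x = 16: rhs = 17, matching y values: 6, 13 (2 points).
  x = 17: rhs = 14, matching y values: none (0 points).
  x = 18: rhs = 18, matching y values: none (0 points).
Total affine count: 14.
Full point count |E(F_19)| = 14 + 1 = 15.
Hasse bound: |15 − (19+1)| = |-5| = 5 ≤ 2√19 ≈ 8.7178 ✓.
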